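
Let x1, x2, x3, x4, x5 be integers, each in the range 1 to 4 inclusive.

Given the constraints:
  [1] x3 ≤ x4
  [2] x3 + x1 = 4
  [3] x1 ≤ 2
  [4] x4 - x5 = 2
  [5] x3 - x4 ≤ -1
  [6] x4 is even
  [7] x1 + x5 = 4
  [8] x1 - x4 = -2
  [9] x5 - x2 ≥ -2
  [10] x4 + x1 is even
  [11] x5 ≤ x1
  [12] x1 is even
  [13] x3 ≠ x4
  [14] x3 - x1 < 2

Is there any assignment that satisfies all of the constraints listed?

Satisfiable

One satisfying assignment is x1 = 2, x2 = 4, x3 = 2, x4 = 4, x5 = 2.
For the less obvious constraints — constraint 2: x3 + x1 = 4; constraint 4: x4 - x5 = 2; constraint 5: x3 - x4 = -2 — and the others hold by inspection.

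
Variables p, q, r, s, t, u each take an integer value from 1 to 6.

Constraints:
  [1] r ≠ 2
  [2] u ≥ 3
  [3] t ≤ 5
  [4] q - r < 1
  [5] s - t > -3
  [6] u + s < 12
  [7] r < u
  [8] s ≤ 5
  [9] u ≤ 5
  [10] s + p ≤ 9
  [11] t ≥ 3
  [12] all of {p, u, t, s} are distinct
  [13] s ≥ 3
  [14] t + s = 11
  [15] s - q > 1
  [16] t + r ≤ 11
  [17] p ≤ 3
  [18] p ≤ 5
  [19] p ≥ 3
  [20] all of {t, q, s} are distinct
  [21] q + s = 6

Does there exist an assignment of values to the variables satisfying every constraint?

Unsatisfiable

Constraints 2, 3, 8, 9, 11, 13, 18, and 19 confine each of p, u, t, s to the 3 values {3, …, 5}.
Constraint 12 requires all 4 of them to be distinct, but only 3 values are available — impossible by the pigeonhole principle.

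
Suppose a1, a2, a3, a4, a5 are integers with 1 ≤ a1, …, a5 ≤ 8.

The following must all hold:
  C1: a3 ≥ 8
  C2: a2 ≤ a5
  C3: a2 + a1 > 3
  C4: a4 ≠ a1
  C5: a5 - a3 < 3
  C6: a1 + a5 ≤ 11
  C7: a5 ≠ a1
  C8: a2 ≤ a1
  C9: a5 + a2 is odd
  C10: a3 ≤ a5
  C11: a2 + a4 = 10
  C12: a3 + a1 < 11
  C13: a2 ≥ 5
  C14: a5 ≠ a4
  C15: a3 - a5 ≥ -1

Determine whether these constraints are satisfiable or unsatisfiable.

From constraints 8 and 13: a1 ≥ a2 ≥ 5. From constraints 1 and 10: a5 ≥ a3 ≥ 8. Hence a1 + a5 ≥ 13. But constraint 6 requires a1 + a5 ≤ 11, and 11 < 13. Contradiction.

Unsatisfiable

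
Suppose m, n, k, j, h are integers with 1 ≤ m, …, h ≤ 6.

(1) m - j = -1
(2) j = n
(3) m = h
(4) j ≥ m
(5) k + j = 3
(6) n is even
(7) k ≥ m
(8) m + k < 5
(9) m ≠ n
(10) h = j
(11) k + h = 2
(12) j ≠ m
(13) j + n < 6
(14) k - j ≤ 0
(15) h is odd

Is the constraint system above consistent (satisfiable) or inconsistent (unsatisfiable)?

Unsatisfiable

From constraints 2, 3, and 10, m = h = j = n, so m = n. But constraint 9 says m ≠ n. Contradiction.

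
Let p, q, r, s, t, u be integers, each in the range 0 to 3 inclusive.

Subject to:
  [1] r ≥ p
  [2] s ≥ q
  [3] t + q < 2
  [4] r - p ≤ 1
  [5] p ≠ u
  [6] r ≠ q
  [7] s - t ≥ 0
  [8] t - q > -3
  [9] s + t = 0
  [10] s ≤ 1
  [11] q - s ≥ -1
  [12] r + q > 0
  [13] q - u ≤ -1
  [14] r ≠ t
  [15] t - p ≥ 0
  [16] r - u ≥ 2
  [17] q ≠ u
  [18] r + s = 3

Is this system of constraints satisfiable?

Constraints 4, 7, 11, 13, 15, and 16 give r − u ≥ 2, u − q ≥ 1, q − s ≥ -1, s − t ≥ 0, t − p ≥ 0, p − r ≥ -1.
Adding all 6 inequalities: the left sides telescope to 0, and the right sides sum to 2 + 1 + (-1) + 0 + 0 + (-1) = 1. So 0 ≥ 1, which is false.

Unsatisfiable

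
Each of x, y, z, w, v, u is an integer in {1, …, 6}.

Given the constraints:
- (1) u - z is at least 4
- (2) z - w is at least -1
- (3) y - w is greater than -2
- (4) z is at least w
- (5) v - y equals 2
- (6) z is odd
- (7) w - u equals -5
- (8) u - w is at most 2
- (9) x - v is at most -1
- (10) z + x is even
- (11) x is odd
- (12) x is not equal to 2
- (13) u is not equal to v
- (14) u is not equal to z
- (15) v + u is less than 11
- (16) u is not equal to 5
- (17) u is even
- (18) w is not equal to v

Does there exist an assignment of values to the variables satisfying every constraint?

Unsatisfiable

Constraints 1, 2, and 8 give u − z ≥ 4, z − w ≥ -1, w − u ≥ -2.
Adding all 3 inequalities: the left sides telescope to 0, and the right sides sum to 4 + (-1) + (-2) = 1. So 0 ≥ 1, which is false.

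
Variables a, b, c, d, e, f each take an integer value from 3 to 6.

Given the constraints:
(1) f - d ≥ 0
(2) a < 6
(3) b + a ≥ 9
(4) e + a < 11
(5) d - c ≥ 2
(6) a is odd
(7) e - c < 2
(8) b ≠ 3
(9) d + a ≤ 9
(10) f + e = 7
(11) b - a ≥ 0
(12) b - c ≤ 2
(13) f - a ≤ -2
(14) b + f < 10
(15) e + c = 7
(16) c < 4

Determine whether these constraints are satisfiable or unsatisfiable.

Constraints 1, 5, 11, 12, and 13 give c − b ≥ -2, b − a ≥ 0, a − f ≥ 2, f − d ≥ 0, d − c ≥ 2.
Adding all 5 inequalities: the left sides telescope to 0, and the right sides sum to (-2) + 0 + 2 + 0 + 2 = 2. So 0 ≥ 2, which is false.

Unsatisfiable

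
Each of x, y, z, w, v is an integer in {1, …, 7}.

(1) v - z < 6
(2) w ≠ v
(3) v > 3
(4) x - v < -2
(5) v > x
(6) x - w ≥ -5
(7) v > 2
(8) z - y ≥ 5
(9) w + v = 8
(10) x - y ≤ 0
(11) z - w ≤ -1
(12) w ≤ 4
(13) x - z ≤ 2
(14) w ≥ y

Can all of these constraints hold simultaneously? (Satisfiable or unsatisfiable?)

Constraints 6, 8, 10, and 11 give z − y ≥ 5, y − x ≥ 0, x − w ≥ -5, w − z ≥ 1.
Adding all 4 inequalities: the left sides telescope to 0, and the right sides sum to 5 + 0 + (-5) + 1 = 1. So 0 ≥ 1, which is false.

Unsatisfiable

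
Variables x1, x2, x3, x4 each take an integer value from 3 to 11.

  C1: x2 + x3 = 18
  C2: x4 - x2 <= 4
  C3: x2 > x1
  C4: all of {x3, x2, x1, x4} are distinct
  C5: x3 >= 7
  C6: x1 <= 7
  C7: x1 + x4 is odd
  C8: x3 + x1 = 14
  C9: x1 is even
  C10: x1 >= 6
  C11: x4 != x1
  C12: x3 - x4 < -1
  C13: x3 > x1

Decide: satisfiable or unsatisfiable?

One satisfying assignment is x1 = 6, x2 = 10, x3 = 8, x4 = 11.
For the less obvious constraints — constraint 1: x2 + x3 = 18; constraint 2: x4 - x2 = 1 — and the others hold by inspection.

Satisfiable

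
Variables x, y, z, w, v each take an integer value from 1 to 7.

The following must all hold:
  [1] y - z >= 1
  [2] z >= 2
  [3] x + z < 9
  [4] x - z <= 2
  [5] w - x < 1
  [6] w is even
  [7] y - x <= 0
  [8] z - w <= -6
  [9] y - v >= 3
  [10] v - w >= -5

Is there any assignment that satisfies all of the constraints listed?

Unsatisfiable

Constraints 4, 7, 8, 9, and 10 give z − x ≥ -2, x − y ≥ 0, y − v ≥ 3, v − w ≥ -5, w − z ≥ 6.
Adding all 5 inequalities: the left sides telescope to 0, and the right sides sum to (-2) + 0 + 3 + (-5) + 6 = 2. So 0 ≥ 2, which is false.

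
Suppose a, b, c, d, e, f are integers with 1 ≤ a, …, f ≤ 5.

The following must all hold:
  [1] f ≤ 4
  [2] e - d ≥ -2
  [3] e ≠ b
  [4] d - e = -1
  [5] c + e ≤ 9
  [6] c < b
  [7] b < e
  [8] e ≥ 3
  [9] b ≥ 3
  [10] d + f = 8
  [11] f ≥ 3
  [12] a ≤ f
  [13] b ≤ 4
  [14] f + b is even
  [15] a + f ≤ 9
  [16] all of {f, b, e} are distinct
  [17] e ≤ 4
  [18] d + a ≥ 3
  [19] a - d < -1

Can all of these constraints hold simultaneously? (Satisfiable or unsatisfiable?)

Constraints 1, 8, 9, 11, 13, and 17 confine each of f, b, e to the 2 values {3, 4}.
Constraint 16 requires all 3 of them to be distinct, but only 2 values are available — impossible by the pigeonhole principle.

Unsatisfiable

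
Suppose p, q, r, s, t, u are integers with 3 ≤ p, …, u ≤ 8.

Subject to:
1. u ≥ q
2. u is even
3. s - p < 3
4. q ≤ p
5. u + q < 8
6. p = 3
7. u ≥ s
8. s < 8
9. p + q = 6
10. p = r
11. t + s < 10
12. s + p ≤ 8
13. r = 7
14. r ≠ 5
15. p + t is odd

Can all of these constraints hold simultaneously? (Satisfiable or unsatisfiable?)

Unsatisfiable

Constraint 6 fixes p = 3 and constraint 13 fixes r = 7, but constraint 10 requires p = r. Since 3 ≠ 7, contradiction.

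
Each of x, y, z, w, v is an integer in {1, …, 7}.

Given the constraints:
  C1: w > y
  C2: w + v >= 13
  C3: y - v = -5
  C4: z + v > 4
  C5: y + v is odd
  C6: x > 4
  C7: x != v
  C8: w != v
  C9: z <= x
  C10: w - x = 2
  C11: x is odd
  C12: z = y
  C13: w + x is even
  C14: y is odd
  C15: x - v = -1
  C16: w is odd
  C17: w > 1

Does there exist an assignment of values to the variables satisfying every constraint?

Satisfiable

One satisfying assignment is x = 5, y = 1, z = 1, w = 7, v = 6.
For the less obvious constraints — constraint 2: w + v = 13; constraint 3: y - v = -5 — and the others hold by inspection.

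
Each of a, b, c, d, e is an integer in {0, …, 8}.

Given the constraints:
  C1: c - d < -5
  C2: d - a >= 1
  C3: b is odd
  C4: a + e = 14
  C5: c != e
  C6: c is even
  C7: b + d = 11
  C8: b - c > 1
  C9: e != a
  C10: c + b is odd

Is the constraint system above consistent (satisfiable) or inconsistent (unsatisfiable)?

Try a = 6, b = 3, c = 0, d = 8, e = 8.
Check constraint 1: c - d = -8; constraint 2: d - a = 2; constraint 4: a + e = 14. The remaining constraints are straightforward to verify.

Satisfiable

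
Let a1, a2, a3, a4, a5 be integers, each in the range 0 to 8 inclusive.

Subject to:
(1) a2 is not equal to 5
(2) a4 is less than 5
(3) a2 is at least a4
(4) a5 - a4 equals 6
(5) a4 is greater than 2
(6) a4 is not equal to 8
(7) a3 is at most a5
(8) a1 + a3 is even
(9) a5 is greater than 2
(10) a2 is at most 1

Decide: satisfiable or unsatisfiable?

Unsatisfiable

From constraint 5: a4 ≥ 3. From constraints 3 and 10: a4 ≤ a2 and a2 ≤ 1, so a4 ≤ 1. But 1 < 3, so no value of a4 works.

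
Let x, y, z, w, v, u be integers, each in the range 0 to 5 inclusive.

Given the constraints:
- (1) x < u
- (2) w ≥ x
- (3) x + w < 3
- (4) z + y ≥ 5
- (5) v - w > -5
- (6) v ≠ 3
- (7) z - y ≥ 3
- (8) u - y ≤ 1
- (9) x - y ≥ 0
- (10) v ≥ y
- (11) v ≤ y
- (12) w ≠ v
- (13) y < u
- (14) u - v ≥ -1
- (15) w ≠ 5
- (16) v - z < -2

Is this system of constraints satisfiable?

Satisfiable

Setting (x, y, z, w, v, u) = (0, 0, 5, 2, 0, 1) satisfies everything: constraint 3: x + w = 2; constraint 4: z + y = 5, and the others follow.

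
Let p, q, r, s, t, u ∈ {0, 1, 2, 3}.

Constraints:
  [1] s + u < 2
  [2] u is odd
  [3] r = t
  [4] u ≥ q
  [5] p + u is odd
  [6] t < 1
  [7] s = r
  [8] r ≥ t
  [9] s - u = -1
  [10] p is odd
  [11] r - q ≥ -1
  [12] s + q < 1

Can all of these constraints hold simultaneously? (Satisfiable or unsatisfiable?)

Constraint 10 makes p odd and constraint 2 makes u odd, so p + u must be even. Constraint 5 says p + u is odd — contradiction.

Unsatisfiable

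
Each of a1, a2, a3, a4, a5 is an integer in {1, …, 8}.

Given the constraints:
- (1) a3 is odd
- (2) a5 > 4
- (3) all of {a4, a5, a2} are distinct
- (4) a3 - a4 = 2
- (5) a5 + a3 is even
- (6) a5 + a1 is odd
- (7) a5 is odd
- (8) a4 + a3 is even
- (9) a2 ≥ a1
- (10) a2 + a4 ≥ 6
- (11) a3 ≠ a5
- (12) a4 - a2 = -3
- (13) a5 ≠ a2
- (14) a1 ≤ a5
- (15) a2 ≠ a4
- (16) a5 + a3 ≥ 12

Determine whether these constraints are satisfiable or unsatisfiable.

One satisfying assignment is a1 = 6, a2 = 6, a3 = 5, a4 = 3, a5 = 7.
For the less obvious constraints — constraint 4: a3 - a4 = 2; constraint 10: a2 + a4 = 9; constraint 12: a4 - a2 = -3 — and the others hold by inspection.

Satisfiable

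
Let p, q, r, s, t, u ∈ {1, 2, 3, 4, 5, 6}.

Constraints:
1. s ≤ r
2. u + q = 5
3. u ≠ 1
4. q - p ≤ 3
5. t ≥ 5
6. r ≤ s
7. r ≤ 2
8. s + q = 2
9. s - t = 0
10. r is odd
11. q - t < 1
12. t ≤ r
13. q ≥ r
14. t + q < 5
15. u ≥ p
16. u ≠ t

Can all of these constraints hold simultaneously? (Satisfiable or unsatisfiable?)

Unsatisfiable

From constraint 5: t ≥ 5. From constraints 7 and 12: t ≤ r and r ≤ 2, so t ≤ 2. But 2 < 5, so no value of t works.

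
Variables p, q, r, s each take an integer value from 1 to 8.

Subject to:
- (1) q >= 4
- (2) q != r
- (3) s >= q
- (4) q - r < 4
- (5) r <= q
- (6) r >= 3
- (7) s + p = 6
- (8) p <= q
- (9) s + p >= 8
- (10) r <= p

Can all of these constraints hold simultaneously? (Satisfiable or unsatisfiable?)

Unsatisfiable

From constraints 1 and 3: s ≥ q ≥ 4. From constraints 6 and 10: p ≥ r ≥ 3. Hence s + p ≥ 7. But constraint 7 requires s + p = 6, and 6 < 7. Contradiction.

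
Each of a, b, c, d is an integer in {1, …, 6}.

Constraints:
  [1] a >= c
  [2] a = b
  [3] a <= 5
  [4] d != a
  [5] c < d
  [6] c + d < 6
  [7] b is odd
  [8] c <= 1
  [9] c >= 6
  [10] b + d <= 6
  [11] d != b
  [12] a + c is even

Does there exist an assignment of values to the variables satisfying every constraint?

Unsatisfiable

From constraint 9: c ≥ 6. From constraints 1 and 3: c ≤ a and a ≤ 5, so c ≤ 5. But 5 < 6, so no value of c works.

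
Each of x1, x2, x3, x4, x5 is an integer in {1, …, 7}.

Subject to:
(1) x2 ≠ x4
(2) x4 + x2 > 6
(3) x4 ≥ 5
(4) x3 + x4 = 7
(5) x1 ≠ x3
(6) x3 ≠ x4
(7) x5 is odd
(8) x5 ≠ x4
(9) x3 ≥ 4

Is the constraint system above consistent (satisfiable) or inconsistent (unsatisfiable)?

Unsatisfiable

From constraint 9: x3 ≥ 4. From constraint 3: x4 ≥ 5. Hence x3 + x4 ≥ 9. But constraint 4 requires x3 + x4 = 7, and 7 < 9. Contradiction.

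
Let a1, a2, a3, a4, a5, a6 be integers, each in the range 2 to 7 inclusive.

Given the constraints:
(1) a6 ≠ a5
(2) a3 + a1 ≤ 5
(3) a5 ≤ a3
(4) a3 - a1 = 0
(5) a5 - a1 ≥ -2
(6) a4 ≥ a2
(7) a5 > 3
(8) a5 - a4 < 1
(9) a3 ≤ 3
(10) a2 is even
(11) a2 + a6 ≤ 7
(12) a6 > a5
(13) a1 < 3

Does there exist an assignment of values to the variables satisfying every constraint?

Unsatisfiable

From constraint 7: a5 ≥ 4. From constraints 3 and 9: a5 ≤ a3 and a3 ≤ 3, so a5 ≤ 3. But 3 < 4, so no value of a5 works.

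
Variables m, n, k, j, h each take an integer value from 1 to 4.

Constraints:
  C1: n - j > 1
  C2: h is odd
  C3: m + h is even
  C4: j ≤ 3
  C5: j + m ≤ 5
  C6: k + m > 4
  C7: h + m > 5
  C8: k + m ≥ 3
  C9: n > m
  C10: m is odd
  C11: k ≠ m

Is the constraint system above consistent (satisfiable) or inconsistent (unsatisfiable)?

Try m = 3, n = 4, k = 2, j = 2, h = 3.
Check constraint 1: n - j = 2; constraint 5: j + m = 5. The remaining constraints are straightforward to verify.

Satisfiable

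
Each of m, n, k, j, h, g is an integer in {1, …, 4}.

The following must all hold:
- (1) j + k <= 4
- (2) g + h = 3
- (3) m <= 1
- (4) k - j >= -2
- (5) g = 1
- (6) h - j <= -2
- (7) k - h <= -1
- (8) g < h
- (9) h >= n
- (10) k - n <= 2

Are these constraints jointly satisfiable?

Constraints 4, 6, and 7 give h − k ≥ 1, k − j ≥ -2, j − h ≥ 2.
Adding all 3 inequalities: the left sides telescope to 0, and the right sides sum to 1 + (-2) + 2 = 1. So 0 ≥ 1, which is false.

Unsatisfiable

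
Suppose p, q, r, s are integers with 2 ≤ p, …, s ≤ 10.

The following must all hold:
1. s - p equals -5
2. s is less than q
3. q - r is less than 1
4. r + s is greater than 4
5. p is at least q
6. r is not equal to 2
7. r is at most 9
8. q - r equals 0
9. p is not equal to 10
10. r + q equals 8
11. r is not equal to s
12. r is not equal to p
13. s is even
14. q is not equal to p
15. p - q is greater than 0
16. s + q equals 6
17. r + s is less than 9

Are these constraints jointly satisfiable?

Try p = 7, q = 4, r = 4, s = 2.
Check constraint 1: s - p = -5; constraint 3: q - r = 0. The remaining constraints are straightforward to verify.

Satisfiable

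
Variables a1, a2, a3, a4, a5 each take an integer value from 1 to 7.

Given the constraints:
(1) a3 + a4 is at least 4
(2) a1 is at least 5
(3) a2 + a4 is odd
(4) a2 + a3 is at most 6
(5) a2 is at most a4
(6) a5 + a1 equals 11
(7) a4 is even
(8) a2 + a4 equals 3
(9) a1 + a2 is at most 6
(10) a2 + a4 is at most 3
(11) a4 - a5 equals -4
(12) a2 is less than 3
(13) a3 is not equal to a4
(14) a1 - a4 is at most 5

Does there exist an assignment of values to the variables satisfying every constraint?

Satisfiable

Take a1 = 5, a2 = 1, a3 = 5, a4 = 2, a5 = 6. Then constraint 1: a3 + a4 = 7; constraint 4: a2 + a3 = 6; constraint 6: a5 + a1 = 11, and every other listed constraint is also met.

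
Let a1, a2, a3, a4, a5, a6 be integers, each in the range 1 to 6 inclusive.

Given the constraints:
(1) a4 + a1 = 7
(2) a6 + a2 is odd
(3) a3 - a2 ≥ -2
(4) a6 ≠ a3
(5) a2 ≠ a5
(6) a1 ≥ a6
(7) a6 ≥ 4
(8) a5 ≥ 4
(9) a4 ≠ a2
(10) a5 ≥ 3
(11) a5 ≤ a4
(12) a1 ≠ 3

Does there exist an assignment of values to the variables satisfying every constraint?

Unsatisfiable

From constraints 8 and 11: a4 ≥ a5 ≥ 4. From constraints 6 and 7: a1 ≥ a6 ≥ 4. Hence a4 + a1 ≥ 8. But constraint 1 requires a4 + a1 = 7, and 7 < 8. Contradiction.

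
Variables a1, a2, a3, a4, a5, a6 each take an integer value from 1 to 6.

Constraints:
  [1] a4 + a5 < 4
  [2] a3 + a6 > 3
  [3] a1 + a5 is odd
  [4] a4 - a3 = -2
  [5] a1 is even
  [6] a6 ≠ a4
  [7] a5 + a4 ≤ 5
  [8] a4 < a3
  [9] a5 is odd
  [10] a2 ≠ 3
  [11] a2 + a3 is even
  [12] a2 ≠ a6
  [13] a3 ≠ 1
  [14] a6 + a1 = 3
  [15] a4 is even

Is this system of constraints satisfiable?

The assignment a1 = 2, a2 = 6, a3 = 4, a4 = 2, a5 = 1, a6 = 1 works:
  constraint 1 holds since a4 + a5 = 3.
  constraint 2 holds since a3 + a6 = 5.
The rest check out directly.

Satisfiable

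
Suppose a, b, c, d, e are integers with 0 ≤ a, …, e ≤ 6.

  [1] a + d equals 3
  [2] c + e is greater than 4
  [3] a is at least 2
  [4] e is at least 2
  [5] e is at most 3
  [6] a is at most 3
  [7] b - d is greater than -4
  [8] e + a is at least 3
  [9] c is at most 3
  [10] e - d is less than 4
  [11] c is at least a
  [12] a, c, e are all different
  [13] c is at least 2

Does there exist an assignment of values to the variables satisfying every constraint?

Unsatisfiable

Constraints 3, 4, 5, 6, 9, and 13 confine each of a, c, e to the 2 values {2, 3}.
Constraint 12 requires all 3 of them to be distinct, but only 2 values are available — impossible by the pigeonhole principle.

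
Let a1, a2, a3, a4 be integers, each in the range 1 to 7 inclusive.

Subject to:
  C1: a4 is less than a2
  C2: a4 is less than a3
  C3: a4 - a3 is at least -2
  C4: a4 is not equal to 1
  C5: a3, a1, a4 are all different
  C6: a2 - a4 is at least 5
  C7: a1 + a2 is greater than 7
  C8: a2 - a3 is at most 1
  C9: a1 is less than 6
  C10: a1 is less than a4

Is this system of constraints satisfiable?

Constraints 3, 6, and 8 give a3 − a2 ≥ -1, a2 − a4 ≥ 5, a4 − a3 ≥ -2.
Adding all 3 inequalities: the left sides telescope to 0, and the right sides sum to (-1) + 5 + (-2) = 2. So 0 ≥ 2, which is false.

Unsatisfiable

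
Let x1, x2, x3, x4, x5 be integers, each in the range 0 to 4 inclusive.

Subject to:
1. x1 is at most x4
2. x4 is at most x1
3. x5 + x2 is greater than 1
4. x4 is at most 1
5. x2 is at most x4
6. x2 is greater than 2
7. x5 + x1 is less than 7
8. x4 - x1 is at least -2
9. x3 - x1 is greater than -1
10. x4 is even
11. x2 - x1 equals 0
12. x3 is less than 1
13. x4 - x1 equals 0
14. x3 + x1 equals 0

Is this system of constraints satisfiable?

Unsatisfiable

From constraint 6: x2 ≥ 3. From constraints 4 and 5: x2 ≤ x4 and x4 ≤ 1, so x2 ≤ 1. But 1 < 3, so no value of x2 works.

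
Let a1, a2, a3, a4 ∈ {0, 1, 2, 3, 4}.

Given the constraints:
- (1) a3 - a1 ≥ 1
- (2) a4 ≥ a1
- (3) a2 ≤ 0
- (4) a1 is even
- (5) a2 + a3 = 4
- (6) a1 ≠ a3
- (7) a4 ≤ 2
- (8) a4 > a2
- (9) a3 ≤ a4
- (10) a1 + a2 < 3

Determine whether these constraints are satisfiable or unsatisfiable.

Unsatisfiable

From constraint 3: a2 ≤ 0. From constraints 7 and 9: a3 ≤ a4 ≤ 2. Hence a2 + a3 ≤ 2. But constraint 5 requires a2 + a3 = 4, and 4 > 2. Contradiction.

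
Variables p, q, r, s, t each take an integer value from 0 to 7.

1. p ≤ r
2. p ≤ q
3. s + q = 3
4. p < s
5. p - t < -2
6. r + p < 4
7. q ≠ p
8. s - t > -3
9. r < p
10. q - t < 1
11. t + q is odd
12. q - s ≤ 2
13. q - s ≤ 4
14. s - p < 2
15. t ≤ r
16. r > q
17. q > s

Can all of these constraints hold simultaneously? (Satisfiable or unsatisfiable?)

Unsatisfiable

Constraints 4, 9, 16, and 17 give s < q, q < r, r < p, p < s. Chaining: s < q < r < p < s, which forces s < s — impossible.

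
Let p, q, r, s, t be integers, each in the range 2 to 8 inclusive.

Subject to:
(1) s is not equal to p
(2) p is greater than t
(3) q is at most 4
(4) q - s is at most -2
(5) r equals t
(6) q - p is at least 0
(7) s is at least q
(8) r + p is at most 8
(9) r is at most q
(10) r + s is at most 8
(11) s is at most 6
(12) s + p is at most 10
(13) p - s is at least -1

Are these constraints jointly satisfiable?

Constraints 4, 6, and 13 give s − q ≥ 2, q − p ≥ 0, p − s ≥ -1.
Adding all 3 inequalities: the left sides telescope to 0, and the right sides sum to 2 + 0 + (-1) = 1. So 0 ≥ 1, which is false.

Unsatisfiable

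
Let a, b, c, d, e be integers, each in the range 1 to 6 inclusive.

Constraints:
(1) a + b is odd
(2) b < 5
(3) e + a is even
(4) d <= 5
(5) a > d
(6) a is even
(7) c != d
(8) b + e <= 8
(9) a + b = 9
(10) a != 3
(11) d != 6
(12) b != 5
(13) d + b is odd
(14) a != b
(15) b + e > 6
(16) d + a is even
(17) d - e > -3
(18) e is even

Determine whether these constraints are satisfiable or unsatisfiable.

Satisfiable

One satisfying assignment is a = 6, b = 3, c = 6, d = 2, e = 4.
For the less obvious constraints — constraint 8: b + e = 7; constraint 9: a + b = 9; constraint 15: b + e = 7 — and the others hold by inspection.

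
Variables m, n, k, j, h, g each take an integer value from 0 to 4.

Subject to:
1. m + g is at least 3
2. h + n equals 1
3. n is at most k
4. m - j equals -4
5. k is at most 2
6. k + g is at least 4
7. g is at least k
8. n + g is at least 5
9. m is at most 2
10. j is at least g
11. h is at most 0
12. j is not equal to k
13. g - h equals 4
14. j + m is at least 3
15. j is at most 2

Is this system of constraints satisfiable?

From constraints 3 and 5: n ≤ k ≤ 2. From constraints 10 and 15: g ≤ j ≤ 2. Hence n + g ≤ 4. But constraint 8 requires n + g ≥ 5, and 5 > 4. Contradiction.

Unsatisfiable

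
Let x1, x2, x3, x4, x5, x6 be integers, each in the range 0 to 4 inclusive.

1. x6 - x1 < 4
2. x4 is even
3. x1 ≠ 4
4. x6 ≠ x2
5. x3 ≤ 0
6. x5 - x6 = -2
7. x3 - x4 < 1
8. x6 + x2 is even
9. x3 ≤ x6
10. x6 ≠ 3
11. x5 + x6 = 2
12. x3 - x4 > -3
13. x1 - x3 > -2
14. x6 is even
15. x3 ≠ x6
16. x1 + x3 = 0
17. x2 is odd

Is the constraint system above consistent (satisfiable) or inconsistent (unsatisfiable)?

Unsatisfiable

Constraint 14 makes x6 even and constraint 17 makes x2 odd, so x6 + x2 must be odd. Constraint 8 says x6 + x2 is even — contradiction.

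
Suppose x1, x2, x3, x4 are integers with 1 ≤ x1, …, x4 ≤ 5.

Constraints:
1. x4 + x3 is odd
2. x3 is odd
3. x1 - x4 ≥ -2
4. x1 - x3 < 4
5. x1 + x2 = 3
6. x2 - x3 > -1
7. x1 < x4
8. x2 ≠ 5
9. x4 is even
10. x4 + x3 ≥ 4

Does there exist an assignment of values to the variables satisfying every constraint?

Satisfiable

Try x1 = 2, x2 = 1, x3 = 1, x4 = 4.
Check constraint 3: x1 - x4 = -2; constraint 4: x1 - x3 = 1. The remaining constraints are straightforward to verify.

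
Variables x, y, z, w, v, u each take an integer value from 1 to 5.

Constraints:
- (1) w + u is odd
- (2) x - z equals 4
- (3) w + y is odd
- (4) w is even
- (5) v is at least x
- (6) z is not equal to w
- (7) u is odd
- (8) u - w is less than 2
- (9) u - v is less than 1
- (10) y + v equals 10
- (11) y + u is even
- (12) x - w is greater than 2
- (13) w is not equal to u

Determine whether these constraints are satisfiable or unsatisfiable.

Take x = 5, y = 5, z = 1, w = 2, v = 5, u = 3. Then constraint 2: x - z = 4; constraint 8: u - w = 1, and every other listed constraint is also met.

Satisfiable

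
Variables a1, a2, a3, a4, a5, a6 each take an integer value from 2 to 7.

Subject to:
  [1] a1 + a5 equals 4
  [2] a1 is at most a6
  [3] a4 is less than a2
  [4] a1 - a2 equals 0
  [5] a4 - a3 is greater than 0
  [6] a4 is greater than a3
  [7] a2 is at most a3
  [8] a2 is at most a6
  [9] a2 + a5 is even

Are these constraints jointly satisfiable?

Unsatisfiable

Constraints 3, 6, and 7 give a4 < a2, a2 ≤ a3, a3 < a4. Chaining: a4 < a2 ≤ a3 < a4, which forces a4 < a4 — impossible.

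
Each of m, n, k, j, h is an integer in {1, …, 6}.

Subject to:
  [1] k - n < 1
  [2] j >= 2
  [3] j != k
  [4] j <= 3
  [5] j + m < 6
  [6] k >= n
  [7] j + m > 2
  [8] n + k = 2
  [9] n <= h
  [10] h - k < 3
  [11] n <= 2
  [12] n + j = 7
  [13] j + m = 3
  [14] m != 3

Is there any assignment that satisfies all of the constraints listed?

From constraint 11: n ≤ 2. From constraint 4: j ≤ 3. Hence n + j ≤ 5. But constraint 12 requires n + j = 7, and 7 > 5. Contradiction.

Unsatisfiable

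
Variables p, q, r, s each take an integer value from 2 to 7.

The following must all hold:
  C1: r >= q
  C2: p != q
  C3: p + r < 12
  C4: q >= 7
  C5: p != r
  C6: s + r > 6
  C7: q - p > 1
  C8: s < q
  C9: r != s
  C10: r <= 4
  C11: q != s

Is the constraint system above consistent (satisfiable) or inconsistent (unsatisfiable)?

From constraint 4: q ≥ 7. From constraints 1 and 10: q ≤ r and r ≤ 4, so q ≤ 4. But 4 < 7, so no value of q works.

Unsatisfiable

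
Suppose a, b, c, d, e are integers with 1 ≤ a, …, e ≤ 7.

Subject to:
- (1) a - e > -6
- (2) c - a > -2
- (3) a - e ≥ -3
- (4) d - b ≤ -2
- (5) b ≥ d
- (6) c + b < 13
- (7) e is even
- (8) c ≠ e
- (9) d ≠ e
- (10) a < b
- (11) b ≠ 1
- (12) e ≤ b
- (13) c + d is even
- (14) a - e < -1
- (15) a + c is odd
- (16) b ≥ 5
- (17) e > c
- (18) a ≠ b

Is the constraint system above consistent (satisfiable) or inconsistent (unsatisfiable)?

Satisfiable

Take a = 3, b = 6, c = 4, d = 2, e = 6. Then constraint 1: a - e = -3; constraint 2: c - a = 1; constraint 3: a - e = -3, and every other listed constraint is also met.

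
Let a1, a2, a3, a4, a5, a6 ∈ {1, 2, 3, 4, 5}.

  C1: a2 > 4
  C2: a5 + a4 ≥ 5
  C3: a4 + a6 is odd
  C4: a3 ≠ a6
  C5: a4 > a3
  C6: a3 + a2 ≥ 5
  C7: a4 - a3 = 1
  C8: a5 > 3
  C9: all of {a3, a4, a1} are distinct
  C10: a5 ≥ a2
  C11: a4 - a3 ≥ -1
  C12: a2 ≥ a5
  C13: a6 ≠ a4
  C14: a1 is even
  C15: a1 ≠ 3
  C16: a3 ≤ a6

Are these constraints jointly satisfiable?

Take a1 = 4, a2 = 5, a3 = 1, a4 = 2, a5 = 5, a6 = 5. Then constraint 2: a5 + a4 = 7; constraint 6: a3 + a2 = 6, and every other listed constraint is also met.

Satisfiable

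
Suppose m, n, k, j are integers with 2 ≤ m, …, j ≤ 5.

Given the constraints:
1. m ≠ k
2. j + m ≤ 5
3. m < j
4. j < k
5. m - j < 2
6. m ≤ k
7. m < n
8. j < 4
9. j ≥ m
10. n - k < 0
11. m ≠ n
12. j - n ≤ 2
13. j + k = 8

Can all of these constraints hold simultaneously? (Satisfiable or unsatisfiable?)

Satisfiable

Try m = 2, n = 3, k = 5, j = 3.
Check constraint 2: j + m = 5; constraint 5: m - j = -1; constraint 10: n - k = -2. The remaining constraints are straightforward to verify.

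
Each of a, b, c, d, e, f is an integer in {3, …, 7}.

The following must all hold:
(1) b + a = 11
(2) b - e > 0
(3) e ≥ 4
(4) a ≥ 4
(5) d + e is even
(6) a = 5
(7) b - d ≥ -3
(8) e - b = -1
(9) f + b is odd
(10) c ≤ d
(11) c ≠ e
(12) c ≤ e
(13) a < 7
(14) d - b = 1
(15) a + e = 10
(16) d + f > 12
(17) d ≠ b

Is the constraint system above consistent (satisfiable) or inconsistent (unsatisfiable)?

One satisfying assignment is a = 5, b = 6, c = 3, d = 7, e = 5, f = 7.
For the less obvious constraints — constraint 1: b + a = 11; constraint 2: b - e = 1 — and the others hold by inspection.

Satisfiable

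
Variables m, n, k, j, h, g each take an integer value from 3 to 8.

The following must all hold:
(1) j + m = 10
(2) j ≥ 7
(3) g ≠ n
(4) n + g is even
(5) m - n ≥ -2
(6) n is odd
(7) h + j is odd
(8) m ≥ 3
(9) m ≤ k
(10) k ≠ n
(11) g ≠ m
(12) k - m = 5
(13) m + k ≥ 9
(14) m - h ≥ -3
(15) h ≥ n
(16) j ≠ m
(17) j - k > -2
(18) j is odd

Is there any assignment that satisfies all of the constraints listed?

Satisfiable

Take m = 3, n = 3, k = 8, j = 7, h = 6, g = 7. Then constraint 1: j + m = 10; constraint 5: m - n = 0, and every other listed constraint is also met.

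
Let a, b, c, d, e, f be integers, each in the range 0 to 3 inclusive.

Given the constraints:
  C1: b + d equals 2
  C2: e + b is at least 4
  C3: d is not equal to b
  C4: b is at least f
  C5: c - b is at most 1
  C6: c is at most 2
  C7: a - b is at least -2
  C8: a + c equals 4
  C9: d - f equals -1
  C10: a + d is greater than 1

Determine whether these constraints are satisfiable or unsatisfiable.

One satisfying assignment is a = 3, b = 2, c = 1, d = 0, e = 3, f = 1.
For the less obvious constraints — constraint 1: b + d = 2; constraint 2: e + b = 5 — and the others hold by inspection.

Satisfiable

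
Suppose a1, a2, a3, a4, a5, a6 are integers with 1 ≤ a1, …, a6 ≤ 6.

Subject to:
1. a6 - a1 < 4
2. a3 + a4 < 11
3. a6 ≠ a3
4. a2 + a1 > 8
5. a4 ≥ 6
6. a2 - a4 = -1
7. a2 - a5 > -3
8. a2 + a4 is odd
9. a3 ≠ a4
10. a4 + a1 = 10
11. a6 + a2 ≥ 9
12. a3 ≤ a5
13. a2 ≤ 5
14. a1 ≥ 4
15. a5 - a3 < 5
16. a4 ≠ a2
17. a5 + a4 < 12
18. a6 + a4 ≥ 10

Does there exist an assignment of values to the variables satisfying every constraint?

One satisfying assignment is a1 = 4, a2 = 5, a3 = 2, a4 = 6, a5 = 5, a6 = 6.
For the less obvious constraints — constraint 1: a6 - a1 = 2; constraint 2: a3 + a4 = 8 — and the others hold by inspection.

Satisfiable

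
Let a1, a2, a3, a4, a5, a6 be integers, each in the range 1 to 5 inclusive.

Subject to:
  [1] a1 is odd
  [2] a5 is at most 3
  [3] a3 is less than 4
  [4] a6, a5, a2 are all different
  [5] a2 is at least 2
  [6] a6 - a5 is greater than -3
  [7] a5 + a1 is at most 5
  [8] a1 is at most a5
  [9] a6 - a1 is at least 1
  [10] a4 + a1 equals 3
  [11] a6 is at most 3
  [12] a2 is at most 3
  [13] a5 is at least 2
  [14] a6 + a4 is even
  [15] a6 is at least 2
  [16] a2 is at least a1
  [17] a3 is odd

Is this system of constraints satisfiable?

Unsatisfiable

Constraints 2, 5, 11, 12, 13, and 15 confine each of a6, a5, a2 to the 2 values {2, 3}.
Constraint 4 requires all 3 of them to be distinct, but only 2 values are available — impossible by the pigeonhole principle.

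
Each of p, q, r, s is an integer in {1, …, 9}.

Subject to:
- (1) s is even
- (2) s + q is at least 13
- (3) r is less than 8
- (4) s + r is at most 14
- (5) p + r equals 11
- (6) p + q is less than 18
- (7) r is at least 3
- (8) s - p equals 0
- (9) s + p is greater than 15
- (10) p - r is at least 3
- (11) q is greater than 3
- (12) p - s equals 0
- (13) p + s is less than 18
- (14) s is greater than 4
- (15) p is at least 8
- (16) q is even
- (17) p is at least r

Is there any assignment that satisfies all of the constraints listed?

One satisfying assignment is p = 8, q = 8, r = 3, s = 8.
For the less obvious constraints — constraint 2: s + q = 16; constraint 4: s + r = 11 — and the others hold by inspection.

Satisfiable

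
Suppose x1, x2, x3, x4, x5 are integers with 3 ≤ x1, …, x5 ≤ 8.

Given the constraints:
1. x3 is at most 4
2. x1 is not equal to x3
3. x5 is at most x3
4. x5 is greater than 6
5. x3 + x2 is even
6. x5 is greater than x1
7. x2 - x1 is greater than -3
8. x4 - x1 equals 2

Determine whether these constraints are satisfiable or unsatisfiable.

From constraint 4: x5 ≥ 7. From constraints 1 and 3: x5 ≤ x3 and x3 ≤ 4, so x5 ≤ 4. But 4 < 7, so no value of x5 works.

Unsatisfiable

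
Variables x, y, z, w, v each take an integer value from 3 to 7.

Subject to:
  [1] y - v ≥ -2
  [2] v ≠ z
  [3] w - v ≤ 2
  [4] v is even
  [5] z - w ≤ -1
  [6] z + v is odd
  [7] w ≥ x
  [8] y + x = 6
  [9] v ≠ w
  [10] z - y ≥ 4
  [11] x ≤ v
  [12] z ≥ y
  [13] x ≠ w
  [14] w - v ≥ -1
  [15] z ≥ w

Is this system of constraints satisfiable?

Unsatisfiable

Constraints 1, 3, 5, and 10 give y − v ≥ -2, v − w ≥ -2, w − z ≥ 1, z − y ≥ 4.
Adding all 4 inequalities: the left sides telescope to 0, and the right sides sum to (-2) + (-2) + 1 + 4 = 1. So 0 ≥ 1, which is false.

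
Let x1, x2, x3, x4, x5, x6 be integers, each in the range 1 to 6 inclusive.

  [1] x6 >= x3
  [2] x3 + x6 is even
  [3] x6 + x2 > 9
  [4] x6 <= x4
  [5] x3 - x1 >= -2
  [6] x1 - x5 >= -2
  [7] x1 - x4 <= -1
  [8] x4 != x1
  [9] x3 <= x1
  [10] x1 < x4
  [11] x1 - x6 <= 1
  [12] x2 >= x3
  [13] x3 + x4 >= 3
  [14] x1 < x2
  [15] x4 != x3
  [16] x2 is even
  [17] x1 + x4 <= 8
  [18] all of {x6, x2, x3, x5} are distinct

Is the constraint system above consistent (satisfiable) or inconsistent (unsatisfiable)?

Satisfiable

Try x1 = 2, x2 = 6, x3 = 2, x4 = 4, x5 = 1, x6 = 4.
Check constraint 3: x6 + x2 = 10; constraint 5: x3 - x1 = 0; constraint 6: x1 - x5 = 1. The remaining constraints are straightforward to verify.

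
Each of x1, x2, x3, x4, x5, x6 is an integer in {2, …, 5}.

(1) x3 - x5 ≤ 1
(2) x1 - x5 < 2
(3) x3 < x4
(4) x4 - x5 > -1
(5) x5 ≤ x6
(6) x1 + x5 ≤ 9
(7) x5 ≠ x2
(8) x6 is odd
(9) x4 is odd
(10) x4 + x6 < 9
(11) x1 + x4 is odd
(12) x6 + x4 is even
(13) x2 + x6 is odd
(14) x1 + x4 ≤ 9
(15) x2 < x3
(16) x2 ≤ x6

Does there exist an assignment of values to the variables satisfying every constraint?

Satisfiable

Try x1 = 4, x2 = 2, x3 = 3, x4 = 5, x5 = 3, x6 = 3.
Check constraint 1: x3 - x5 = 0; constraint 2: x1 - x5 = 1. The remaining constraints are straightforward to verify.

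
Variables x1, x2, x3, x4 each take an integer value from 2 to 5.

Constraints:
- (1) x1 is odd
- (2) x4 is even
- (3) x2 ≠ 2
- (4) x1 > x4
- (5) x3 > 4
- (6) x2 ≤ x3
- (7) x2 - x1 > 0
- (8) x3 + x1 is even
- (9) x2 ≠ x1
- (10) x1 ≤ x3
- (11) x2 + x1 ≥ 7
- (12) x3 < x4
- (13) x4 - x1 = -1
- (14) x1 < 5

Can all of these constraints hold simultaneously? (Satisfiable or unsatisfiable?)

Unsatisfiable

Constraints 4, 6, 7, and 12 give x2 ≤ x3, x3 < x4, x4 < x1, x1 < x2. Chaining: x2 ≤ x3 < x4 < x1 < x2, which forces x2 < x2 — impossible.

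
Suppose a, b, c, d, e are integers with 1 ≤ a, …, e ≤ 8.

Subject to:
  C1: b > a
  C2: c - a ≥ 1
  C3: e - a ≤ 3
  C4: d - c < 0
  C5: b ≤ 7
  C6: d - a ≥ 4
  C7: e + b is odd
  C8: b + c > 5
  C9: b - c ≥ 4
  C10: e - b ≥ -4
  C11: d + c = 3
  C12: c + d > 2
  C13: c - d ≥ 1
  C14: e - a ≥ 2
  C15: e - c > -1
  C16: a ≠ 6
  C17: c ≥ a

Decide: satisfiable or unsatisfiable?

Constraints 3, 6, 9, 10, and 13 give a − e ≥ -3, e − b ≥ -4, b − c ≥ 4, c − d ≥ 1, d − a ≥ 4.
Adding all 5 inequalities: the left sides telescope to 0, and the right sides sum to (-3) + (-4) + 4 + 1 + 4 = 2. So 0 ≥ 2, which is false.

Unsatisfiable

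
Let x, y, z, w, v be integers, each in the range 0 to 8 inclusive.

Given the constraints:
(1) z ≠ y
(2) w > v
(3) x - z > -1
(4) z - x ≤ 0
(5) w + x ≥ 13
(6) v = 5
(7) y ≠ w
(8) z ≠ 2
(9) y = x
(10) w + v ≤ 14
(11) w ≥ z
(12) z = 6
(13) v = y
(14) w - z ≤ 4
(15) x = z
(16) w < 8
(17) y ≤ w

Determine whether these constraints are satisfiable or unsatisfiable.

Unsatisfiable

Constraint 6 fixes v = 5 and constraint 12 fixes z = 6. Constraints 9, 13, and 15 give v = y = x = z, so v = z. But 5 ≠ 6 — contradiction.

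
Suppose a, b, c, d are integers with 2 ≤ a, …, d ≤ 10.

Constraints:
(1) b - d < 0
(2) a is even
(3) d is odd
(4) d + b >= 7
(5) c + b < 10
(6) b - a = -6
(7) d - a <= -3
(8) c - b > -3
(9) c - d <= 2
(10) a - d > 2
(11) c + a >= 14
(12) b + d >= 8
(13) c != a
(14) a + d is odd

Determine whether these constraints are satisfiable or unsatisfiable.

Satisfiable

Take a = 10, b = 4, c = 4, d = 5. Then constraint 1: b - d = -1; constraint 4: d + b = 9; constraint 5: c + b = 8, and every other listed constraint is also met.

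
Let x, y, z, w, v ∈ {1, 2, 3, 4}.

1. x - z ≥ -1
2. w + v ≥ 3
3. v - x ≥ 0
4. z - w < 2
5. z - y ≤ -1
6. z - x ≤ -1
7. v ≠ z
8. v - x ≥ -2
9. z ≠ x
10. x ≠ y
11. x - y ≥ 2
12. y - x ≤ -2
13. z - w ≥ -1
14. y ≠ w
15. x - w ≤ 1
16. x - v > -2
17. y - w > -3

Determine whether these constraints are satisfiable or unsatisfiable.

Constraints 5, 11, 13, and 15 give z − w ≥ -1, w − x ≥ -1, x − y ≥ 2, y − z ≥ 1.
Adding all 4 inequalities: the left sides telescope to 0, and the right sides sum to (-1) + (-1) + 2 + 1 = 1. So 0 ≥ 1, which is false.

Unsatisfiable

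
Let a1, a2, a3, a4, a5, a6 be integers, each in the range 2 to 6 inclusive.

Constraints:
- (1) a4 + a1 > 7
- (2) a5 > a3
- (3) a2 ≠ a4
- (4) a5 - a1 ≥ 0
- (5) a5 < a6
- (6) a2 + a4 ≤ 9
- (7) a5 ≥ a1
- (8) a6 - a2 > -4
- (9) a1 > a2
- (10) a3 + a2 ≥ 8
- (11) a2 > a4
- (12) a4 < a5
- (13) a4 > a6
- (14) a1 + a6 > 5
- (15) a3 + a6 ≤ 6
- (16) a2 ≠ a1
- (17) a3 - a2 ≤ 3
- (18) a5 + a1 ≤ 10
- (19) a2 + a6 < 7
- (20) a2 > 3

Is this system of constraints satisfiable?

Constraints 4, 5, 9, 11, and 13 give a5 < a6, a6 < a4, a4 < a2, a2 < a1, a1 ≤ a5. Chaining: a5 < a6 < a4 < a2 < a1 ≤ a5, which forces a5 < a5 — impossible.

Unsatisfiable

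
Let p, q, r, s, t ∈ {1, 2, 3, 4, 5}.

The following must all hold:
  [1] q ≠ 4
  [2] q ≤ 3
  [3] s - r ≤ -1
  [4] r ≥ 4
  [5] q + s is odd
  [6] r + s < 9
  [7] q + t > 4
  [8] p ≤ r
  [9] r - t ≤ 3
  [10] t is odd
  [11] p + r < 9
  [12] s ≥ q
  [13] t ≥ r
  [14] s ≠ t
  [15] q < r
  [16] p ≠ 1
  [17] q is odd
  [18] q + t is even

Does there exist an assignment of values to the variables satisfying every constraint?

Satisfiable

Take p = 2, q = 1, r = 5, s = 2, t = 5. Then constraint 3: s - r = -3; constraint 6: r + s = 7, and every other listed constraint is also met.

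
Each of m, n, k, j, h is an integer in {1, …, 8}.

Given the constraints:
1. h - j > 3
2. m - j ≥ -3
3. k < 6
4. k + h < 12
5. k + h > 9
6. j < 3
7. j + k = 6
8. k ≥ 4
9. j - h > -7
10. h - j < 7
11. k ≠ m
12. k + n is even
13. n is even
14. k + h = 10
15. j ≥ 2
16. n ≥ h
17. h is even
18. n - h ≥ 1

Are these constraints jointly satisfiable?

Take m = 2, n = 8, k = 4, j = 2, h = 6. Then constraint 1: h - j = 4; constraint 2: m - j = 0; constraint 4: k + h = 10, and every other listed constraint is also met.

Satisfiable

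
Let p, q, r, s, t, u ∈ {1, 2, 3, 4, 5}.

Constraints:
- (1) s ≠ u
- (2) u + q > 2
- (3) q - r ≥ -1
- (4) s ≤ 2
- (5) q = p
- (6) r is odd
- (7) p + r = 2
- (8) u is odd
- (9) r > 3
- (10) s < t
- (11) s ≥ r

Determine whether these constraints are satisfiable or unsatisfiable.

From constraint 9: r ≥ 4. From constraints 4 and 11: r ≤ s and s ≤ 2, so r ≤ 2. But 2 < 4, so no value of r works.

Unsatisfiable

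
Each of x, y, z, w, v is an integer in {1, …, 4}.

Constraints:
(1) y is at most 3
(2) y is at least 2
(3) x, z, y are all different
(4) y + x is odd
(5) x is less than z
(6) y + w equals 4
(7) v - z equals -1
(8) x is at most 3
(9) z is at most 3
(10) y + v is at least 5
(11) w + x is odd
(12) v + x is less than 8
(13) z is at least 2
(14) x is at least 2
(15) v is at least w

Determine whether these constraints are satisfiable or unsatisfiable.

Constraints 1, 2, 8, 9, 13, and 14 confine each of x, z, y to the 2 values {2, 3}.
Constraint 3 requires all 3 of them to be distinct, but only 2 values are available — impossible by the pigeonhole principle.

Unsatisfiable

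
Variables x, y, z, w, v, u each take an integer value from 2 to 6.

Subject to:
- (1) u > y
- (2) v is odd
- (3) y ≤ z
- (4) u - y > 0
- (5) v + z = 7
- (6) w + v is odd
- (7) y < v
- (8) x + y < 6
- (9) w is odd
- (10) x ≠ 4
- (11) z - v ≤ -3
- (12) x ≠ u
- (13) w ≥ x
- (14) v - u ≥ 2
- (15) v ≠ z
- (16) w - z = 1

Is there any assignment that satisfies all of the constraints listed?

Unsatisfiable

Constraint 9 makes w odd and constraint 2 makes v odd, so w + v must be even. Constraint 6 says w + v is odd — contradiction.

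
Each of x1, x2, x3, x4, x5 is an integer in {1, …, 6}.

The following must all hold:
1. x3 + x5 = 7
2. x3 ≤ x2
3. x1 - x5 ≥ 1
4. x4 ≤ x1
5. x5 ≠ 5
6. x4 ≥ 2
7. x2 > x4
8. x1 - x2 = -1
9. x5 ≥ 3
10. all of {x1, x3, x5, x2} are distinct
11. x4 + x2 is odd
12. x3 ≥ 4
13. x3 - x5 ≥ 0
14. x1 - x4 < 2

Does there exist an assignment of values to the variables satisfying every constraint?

Satisfiable

Take x1 = 5, x2 = 6, x3 = 4, x4 = 5, x5 = 3. Then constraint 1: x3 + x5 = 7; constraint 3: x1 - x5 = 2, and every other listed constraint is also met.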